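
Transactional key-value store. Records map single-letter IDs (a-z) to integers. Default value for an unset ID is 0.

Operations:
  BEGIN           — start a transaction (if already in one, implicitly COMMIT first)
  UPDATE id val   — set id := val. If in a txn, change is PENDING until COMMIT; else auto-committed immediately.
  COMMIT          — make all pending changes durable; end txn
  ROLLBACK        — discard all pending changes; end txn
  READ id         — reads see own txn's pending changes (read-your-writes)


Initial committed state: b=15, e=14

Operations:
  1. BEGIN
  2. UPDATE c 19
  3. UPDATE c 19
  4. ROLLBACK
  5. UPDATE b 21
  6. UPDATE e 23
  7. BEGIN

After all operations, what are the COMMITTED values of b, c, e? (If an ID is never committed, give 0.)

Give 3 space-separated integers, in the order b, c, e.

Answer: 21 0 23

Derivation:
Initial committed: {b=15, e=14}
Op 1: BEGIN: in_txn=True, pending={}
Op 2: UPDATE c=19 (pending; pending now {c=19})
Op 3: UPDATE c=19 (pending; pending now {c=19})
Op 4: ROLLBACK: discarded pending ['c']; in_txn=False
Op 5: UPDATE b=21 (auto-commit; committed b=21)
Op 6: UPDATE e=23 (auto-commit; committed e=23)
Op 7: BEGIN: in_txn=True, pending={}
Final committed: {b=21, e=23}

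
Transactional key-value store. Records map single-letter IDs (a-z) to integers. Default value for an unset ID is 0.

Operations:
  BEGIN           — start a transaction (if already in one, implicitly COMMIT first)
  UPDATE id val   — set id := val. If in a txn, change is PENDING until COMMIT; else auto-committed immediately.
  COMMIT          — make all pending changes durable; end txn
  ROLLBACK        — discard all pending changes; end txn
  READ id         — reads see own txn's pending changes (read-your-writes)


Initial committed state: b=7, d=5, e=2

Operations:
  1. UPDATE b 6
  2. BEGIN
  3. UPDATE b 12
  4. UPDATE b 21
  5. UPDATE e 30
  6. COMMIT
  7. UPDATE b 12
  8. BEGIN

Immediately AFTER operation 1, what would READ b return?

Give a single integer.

Answer: 6

Derivation:
Initial committed: {b=7, d=5, e=2}
Op 1: UPDATE b=6 (auto-commit; committed b=6)
After op 1: visible(b) = 6 (pending={}, committed={b=6, d=5, e=2})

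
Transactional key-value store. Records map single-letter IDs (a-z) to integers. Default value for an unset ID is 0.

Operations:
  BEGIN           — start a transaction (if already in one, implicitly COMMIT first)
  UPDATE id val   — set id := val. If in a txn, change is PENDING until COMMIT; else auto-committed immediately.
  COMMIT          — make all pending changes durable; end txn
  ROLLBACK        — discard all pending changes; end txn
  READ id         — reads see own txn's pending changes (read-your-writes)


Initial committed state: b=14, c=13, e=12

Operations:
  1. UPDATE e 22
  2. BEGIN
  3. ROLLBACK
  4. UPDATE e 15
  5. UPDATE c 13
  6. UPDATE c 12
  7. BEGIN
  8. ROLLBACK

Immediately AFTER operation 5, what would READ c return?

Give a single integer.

Initial committed: {b=14, c=13, e=12}
Op 1: UPDATE e=22 (auto-commit; committed e=22)
Op 2: BEGIN: in_txn=True, pending={}
Op 3: ROLLBACK: discarded pending []; in_txn=False
Op 4: UPDATE e=15 (auto-commit; committed e=15)
Op 5: UPDATE c=13 (auto-commit; committed c=13)
After op 5: visible(c) = 13 (pending={}, committed={b=14, c=13, e=15})

Answer: 13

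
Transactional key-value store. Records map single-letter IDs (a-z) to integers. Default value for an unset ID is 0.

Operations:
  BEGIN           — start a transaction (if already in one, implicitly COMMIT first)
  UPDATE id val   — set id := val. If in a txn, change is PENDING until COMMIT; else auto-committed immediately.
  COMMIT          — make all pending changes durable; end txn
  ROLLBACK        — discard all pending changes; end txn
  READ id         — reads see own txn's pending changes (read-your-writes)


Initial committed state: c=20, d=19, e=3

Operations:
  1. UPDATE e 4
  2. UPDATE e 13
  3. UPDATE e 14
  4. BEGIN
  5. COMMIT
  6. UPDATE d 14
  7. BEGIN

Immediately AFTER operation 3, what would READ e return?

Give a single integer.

Initial committed: {c=20, d=19, e=3}
Op 1: UPDATE e=4 (auto-commit; committed e=4)
Op 2: UPDATE e=13 (auto-commit; committed e=13)
Op 3: UPDATE e=14 (auto-commit; committed e=14)
After op 3: visible(e) = 14 (pending={}, committed={c=20, d=19, e=14})

Answer: 14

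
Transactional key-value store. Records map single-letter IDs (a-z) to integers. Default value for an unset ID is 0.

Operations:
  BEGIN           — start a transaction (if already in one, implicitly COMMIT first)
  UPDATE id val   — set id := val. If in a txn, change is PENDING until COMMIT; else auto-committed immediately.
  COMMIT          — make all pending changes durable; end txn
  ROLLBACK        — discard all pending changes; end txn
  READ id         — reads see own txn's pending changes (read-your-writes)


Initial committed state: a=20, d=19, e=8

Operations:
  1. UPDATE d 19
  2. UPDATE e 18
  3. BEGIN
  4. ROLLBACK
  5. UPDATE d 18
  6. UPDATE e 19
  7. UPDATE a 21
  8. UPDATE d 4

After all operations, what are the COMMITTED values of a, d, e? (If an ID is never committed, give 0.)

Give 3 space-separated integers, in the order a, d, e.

Initial committed: {a=20, d=19, e=8}
Op 1: UPDATE d=19 (auto-commit; committed d=19)
Op 2: UPDATE e=18 (auto-commit; committed e=18)
Op 3: BEGIN: in_txn=True, pending={}
Op 4: ROLLBACK: discarded pending []; in_txn=False
Op 5: UPDATE d=18 (auto-commit; committed d=18)
Op 6: UPDATE e=19 (auto-commit; committed e=19)
Op 7: UPDATE a=21 (auto-commit; committed a=21)
Op 8: UPDATE d=4 (auto-commit; committed d=4)
Final committed: {a=21, d=4, e=19}

Answer: 21 4 19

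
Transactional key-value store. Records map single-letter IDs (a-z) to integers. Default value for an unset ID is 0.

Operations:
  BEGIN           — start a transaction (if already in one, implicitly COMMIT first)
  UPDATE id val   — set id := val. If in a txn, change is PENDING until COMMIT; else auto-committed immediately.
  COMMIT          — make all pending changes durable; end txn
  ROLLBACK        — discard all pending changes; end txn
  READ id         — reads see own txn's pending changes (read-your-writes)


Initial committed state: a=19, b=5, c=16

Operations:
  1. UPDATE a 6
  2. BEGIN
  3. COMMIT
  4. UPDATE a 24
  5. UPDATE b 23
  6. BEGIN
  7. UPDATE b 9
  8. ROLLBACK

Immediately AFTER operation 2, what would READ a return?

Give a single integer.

Initial committed: {a=19, b=5, c=16}
Op 1: UPDATE a=6 (auto-commit; committed a=6)
Op 2: BEGIN: in_txn=True, pending={}
After op 2: visible(a) = 6 (pending={}, committed={a=6, b=5, c=16})

Answer: 6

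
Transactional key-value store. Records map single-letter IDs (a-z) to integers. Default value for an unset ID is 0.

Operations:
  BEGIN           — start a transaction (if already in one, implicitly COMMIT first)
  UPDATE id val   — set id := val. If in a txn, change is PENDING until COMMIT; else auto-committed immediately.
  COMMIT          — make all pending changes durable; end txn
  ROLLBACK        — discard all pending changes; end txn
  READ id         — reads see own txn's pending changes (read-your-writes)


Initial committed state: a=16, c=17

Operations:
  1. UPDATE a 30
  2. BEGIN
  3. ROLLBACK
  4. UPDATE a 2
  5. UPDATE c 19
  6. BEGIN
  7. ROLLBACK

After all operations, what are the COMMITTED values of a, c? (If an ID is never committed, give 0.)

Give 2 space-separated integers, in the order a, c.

Initial committed: {a=16, c=17}
Op 1: UPDATE a=30 (auto-commit; committed a=30)
Op 2: BEGIN: in_txn=True, pending={}
Op 3: ROLLBACK: discarded pending []; in_txn=False
Op 4: UPDATE a=2 (auto-commit; committed a=2)
Op 5: UPDATE c=19 (auto-commit; committed c=19)
Op 6: BEGIN: in_txn=True, pending={}
Op 7: ROLLBACK: discarded pending []; in_txn=False
Final committed: {a=2, c=19}

Answer: 2 19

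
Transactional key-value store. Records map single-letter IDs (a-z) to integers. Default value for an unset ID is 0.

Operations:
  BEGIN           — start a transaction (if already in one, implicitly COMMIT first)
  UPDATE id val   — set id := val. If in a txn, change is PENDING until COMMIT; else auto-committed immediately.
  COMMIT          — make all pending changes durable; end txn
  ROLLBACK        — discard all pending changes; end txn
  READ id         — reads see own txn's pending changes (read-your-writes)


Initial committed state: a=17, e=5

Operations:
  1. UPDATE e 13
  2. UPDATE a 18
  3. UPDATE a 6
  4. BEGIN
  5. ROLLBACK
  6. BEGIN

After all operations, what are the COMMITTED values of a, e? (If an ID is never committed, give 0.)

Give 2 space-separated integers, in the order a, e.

Initial committed: {a=17, e=5}
Op 1: UPDATE e=13 (auto-commit; committed e=13)
Op 2: UPDATE a=18 (auto-commit; committed a=18)
Op 3: UPDATE a=6 (auto-commit; committed a=6)
Op 4: BEGIN: in_txn=True, pending={}
Op 5: ROLLBACK: discarded pending []; in_txn=False
Op 6: BEGIN: in_txn=True, pending={}
Final committed: {a=6, e=13}

Answer: 6 13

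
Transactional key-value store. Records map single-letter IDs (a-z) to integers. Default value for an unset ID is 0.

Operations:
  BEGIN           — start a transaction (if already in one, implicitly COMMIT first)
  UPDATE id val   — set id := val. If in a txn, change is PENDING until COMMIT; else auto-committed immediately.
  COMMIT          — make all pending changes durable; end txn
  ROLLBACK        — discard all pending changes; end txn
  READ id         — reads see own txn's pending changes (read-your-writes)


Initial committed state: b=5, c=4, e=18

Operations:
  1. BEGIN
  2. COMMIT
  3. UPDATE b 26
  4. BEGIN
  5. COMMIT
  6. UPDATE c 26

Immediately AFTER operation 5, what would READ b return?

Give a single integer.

Answer: 26

Derivation:
Initial committed: {b=5, c=4, e=18}
Op 1: BEGIN: in_txn=True, pending={}
Op 2: COMMIT: merged [] into committed; committed now {b=5, c=4, e=18}
Op 3: UPDATE b=26 (auto-commit; committed b=26)
Op 4: BEGIN: in_txn=True, pending={}
Op 5: COMMIT: merged [] into committed; committed now {b=26, c=4, e=18}
After op 5: visible(b) = 26 (pending={}, committed={b=26, c=4, e=18})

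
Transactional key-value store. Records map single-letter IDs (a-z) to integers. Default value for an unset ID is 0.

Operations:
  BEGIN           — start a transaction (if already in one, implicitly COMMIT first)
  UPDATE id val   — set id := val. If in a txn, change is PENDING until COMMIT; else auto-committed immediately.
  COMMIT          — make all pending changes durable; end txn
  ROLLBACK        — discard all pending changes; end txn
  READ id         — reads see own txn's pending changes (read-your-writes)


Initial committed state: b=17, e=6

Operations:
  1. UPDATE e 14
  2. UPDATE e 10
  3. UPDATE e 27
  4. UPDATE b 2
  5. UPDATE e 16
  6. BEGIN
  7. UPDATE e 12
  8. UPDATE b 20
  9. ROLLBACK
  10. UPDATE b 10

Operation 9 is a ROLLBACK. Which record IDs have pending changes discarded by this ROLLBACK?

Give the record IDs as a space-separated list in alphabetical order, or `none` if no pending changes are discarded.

Answer: b e

Derivation:
Initial committed: {b=17, e=6}
Op 1: UPDATE e=14 (auto-commit; committed e=14)
Op 2: UPDATE e=10 (auto-commit; committed e=10)
Op 3: UPDATE e=27 (auto-commit; committed e=27)
Op 4: UPDATE b=2 (auto-commit; committed b=2)
Op 5: UPDATE e=16 (auto-commit; committed e=16)
Op 6: BEGIN: in_txn=True, pending={}
Op 7: UPDATE e=12 (pending; pending now {e=12})
Op 8: UPDATE b=20 (pending; pending now {b=20, e=12})
Op 9: ROLLBACK: discarded pending ['b', 'e']; in_txn=False
Op 10: UPDATE b=10 (auto-commit; committed b=10)
ROLLBACK at op 9 discards: ['b', 'e']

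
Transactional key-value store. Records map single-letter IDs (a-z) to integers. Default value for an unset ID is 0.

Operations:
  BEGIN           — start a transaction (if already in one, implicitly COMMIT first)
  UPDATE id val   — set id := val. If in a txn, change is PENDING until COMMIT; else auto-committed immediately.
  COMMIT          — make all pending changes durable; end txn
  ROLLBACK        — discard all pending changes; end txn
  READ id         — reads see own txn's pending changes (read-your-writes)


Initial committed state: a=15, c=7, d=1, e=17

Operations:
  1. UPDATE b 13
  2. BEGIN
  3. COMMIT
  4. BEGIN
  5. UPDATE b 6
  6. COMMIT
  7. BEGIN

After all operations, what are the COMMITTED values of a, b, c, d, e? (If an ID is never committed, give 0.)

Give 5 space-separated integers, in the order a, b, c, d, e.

Initial committed: {a=15, c=7, d=1, e=17}
Op 1: UPDATE b=13 (auto-commit; committed b=13)
Op 2: BEGIN: in_txn=True, pending={}
Op 3: COMMIT: merged [] into committed; committed now {a=15, b=13, c=7, d=1, e=17}
Op 4: BEGIN: in_txn=True, pending={}
Op 5: UPDATE b=6 (pending; pending now {b=6})
Op 6: COMMIT: merged ['b'] into committed; committed now {a=15, b=6, c=7, d=1, e=17}
Op 7: BEGIN: in_txn=True, pending={}
Final committed: {a=15, b=6, c=7, d=1, e=17}

Answer: 15 6 7 1 17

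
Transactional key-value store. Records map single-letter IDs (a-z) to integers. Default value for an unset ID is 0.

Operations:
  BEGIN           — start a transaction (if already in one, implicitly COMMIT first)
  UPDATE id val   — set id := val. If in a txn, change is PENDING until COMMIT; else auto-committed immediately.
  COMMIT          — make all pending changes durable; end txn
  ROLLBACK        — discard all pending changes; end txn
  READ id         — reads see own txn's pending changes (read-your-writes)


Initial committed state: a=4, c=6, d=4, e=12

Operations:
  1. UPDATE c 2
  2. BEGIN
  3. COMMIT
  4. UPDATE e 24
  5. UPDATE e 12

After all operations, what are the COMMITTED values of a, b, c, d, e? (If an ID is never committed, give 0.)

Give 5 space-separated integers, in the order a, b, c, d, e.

Answer: 4 0 2 4 12

Derivation:
Initial committed: {a=4, c=6, d=4, e=12}
Op 1: UPDATE c=2 (auto-commit; committed c=2)
Op 2: BEGIN: in_txn=True, pending={}
Op 3: COMMIT: merged [] into committed; committed now {a=4, c=2, d=4, e=12}
Op 4: UPDATE e=24 (auto-commit; committed e=24)
Op 5: UPDATE e=12 (auto-commit; committed e=12)
Final committed: {a=4, c=2, d=4, e=12}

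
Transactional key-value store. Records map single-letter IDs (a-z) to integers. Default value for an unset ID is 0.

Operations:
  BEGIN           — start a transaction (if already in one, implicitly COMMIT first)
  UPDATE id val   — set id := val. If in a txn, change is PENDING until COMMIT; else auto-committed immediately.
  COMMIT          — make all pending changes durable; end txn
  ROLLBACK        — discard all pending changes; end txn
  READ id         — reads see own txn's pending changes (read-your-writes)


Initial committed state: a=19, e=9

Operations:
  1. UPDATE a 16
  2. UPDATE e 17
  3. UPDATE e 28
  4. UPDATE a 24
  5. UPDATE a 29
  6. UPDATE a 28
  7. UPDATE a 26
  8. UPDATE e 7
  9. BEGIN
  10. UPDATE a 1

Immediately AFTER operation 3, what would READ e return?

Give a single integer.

Answer: 28

Derivation:
Initial committed: {a=19, e=9}
Op 1: UPDATE a=16 (auto-commit; committed a=16)
Op 2: UPDATE e=17 (auto-commit; committed e=17)
Op 3: UPDATE e=28 (auto-commit; committed e=28)
After op 3: visible(e) = 28 (pending={}, committed={a=16, e=28})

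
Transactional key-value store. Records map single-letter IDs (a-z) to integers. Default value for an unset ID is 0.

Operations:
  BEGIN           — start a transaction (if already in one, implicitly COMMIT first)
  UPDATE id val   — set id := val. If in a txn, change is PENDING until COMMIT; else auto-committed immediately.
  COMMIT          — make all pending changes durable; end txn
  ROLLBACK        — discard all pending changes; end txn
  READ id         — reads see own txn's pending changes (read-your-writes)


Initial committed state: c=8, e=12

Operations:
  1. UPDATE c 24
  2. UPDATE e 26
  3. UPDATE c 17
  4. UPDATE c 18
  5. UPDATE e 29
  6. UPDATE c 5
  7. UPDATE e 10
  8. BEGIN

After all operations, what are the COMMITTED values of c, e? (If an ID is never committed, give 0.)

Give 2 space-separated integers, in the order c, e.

Answer: 5 10

Derivation:
Initial committed: {c=8, e=12}
Op 1: UPDATE c=24 (auto-commit; committed c=24)
Op 2: UPDATE e=26 (auto-commit; committed e=26)
Op 3: UPDATE c=17 (auto-commit; committed c=17)
Op 4: UPDATE c=18 (auto-commit; committed c=18)
Op 5: UPDATE e=29 (auto-commit; committed e=29)
Op 6: UPDATE c=5 (auto-commit; committed c=5)
Op 7: UPDATE e=10 (auto-commit; committed e=10)
Op 8: BEGIN: in_txn=True, pending={}
Final committed: {c=5, e=10}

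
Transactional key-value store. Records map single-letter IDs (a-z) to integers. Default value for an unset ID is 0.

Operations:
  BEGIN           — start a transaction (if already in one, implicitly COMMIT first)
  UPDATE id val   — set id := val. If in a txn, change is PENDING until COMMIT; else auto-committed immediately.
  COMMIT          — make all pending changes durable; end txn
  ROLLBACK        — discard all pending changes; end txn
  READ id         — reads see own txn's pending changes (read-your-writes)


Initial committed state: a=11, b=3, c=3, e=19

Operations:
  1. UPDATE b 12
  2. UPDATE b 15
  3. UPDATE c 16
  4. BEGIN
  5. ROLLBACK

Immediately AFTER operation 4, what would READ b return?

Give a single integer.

Answer: 15

Derivation:
Initial committed: {a=11, b=3, c=3, e=19}
Op 1: UPDATE b=12 (auto-commit; committed b=12)
Op 2: UPDATE b=15 (auto-commit; committed b=15)
Op 3: UPDATE c=16 (auto-commit; committed c=16)
Op 4: BEGIN: in_txn=True, pending={}
After op 4: visible(b) = 15 (pending={}, committed={a=11, b=15, c=16, e=19})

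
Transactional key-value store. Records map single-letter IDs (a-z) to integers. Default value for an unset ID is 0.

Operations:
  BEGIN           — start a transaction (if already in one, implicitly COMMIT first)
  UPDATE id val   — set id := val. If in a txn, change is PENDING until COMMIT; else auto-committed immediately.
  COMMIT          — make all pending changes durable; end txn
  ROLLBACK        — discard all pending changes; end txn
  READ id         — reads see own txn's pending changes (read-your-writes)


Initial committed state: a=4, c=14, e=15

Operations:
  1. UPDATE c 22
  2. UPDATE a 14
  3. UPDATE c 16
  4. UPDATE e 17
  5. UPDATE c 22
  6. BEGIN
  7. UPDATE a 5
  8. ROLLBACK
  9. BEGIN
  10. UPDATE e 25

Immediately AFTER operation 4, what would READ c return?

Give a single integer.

Initial committed: {a=4, c=14, e=15}
Op 1: UPDATE c=22 (auto-commit; committed c=22)
Op 2: UPDATE a=14 (auto-commit; committed a=14)
Op 3: UPDATE c=16 (auto-commit; committed c=16)
Op 4: UPDATE e=17 (auto-commit; committed e=17)
After op 4: visible(c) = 16 (pending={}, committed={a=14, c=16, e=17})

Answer: 16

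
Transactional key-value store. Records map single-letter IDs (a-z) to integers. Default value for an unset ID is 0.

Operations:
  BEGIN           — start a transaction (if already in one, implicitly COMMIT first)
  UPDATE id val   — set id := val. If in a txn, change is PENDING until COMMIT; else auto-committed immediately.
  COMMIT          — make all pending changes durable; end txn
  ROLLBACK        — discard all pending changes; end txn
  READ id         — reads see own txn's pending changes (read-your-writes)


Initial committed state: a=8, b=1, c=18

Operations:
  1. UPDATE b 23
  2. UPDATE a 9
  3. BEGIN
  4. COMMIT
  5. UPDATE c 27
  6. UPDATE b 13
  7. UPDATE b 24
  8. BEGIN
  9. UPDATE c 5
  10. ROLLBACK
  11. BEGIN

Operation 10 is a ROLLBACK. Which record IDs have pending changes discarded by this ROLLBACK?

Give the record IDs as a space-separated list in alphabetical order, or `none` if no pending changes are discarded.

Initial committed: {a=8, b=1, c=18}
Op 1: UPDATE b=23 (auto-commit; committed b=23)
Op 2: UPDATE a=9 (auto-commit; committed a=9)
Op 3: BEGIN: in_txn=True, pending={}
Op 4: COMMIT: merged [] into committed; committed now {a=9, b=23, c=18}
Op 5: UPDATE c=27 (auto-commit; committed c=27)
Op 6: UPDATE b=13 (auto-commit; committed b=13)
Op 7: UPDATE b=24 (auto-commit; committed b=24)
Op 8: BEGIN: in_txn=True, pending={}
Op 9: UPDATE c=5 (pending; pending now {c=5})
Op 10: ROLLBACK: discarded pending ['c']; in_txn=False
Op 11: BEGIN: in_txn=True, pending={}
ROLLBACK at op 10 discards: ['c']

Answer: c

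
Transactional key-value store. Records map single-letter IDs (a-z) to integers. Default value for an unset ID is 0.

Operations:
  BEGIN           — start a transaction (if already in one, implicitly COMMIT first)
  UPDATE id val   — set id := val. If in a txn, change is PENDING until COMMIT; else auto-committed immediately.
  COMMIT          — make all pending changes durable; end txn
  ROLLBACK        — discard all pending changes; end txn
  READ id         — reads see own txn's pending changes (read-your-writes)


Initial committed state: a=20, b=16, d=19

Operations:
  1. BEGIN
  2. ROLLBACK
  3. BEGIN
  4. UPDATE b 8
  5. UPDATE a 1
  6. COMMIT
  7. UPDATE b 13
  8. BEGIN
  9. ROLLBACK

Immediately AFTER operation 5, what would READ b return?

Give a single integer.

Initial committed: {a=20, b=16, d=19}
Op 1: BEGIN: in_txn=True, pending={}
Op 2: ROLLBACK: discarded pending []; in_txn=False
Op 3: BEGIN: in_txn=True, pending={}
Op 4: UPDATE b=8 (pending; pending now {b=8})
Op 5: UPDATE a=1 (pending; pending now {a=1, b=8})
After op 5: visible(b) = 8 (pending={a=1, b=8}, committed={a=20, b=16, d=19})

Answer: 8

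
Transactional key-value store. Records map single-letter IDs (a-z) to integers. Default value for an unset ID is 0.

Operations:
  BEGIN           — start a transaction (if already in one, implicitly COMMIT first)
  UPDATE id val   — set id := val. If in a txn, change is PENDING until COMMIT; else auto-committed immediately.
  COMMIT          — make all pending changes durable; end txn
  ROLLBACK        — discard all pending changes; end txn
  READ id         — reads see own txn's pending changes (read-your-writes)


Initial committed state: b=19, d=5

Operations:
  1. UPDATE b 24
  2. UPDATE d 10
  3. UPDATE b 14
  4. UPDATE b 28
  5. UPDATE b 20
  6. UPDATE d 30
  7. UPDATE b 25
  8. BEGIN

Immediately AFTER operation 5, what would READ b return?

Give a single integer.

Answer: 20

Derivation:
Initial committed: {b=19, d=5}
Op 1: UPDATE b=24 (auto-commit; committed b=24)
Op 2: UPDATE d=10 (auto-commit; committed d=10)
Op 3: UPDATE b=14 (auto-commit; committed b=14)
Op 4: UPDATE b=28 (auto-commit; committed b=28)
Op 5: UPDATE b=20 (auto-commit; committed b=20)
After op 5: visible(b) = 20 (pending={}, committed={b=20, d=10})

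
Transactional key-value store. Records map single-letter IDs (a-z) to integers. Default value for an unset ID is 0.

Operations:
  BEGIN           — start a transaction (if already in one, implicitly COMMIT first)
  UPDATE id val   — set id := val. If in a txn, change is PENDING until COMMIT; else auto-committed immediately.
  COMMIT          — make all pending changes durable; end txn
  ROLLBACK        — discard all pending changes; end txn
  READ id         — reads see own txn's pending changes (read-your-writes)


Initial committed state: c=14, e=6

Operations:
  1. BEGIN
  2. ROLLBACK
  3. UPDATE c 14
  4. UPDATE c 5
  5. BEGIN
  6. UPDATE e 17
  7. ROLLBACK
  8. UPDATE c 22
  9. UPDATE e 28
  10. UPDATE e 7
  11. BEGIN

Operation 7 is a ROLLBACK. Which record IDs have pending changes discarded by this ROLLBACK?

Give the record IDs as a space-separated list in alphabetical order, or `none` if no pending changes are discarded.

Answer: e

Derivation:
Initial committed: {c=14, e=6}
Op 1: BEGIN: in_txn=True, pending={}
Op 2: ROLLBACK: discarded pending []; in_txn=False
Op 3: UPDATE c=14 (auto-commit; committed c=14)
Op 4: UPDATE c=5 (auto-commit; committed c=5)
Op 5: BEGIN: in_txn=True, pending={}
Op 6: UPDATE e=17 (pending; pending now {e=17})
Op 7: ROLLBACK: discarded pending ['e']; in_txn=False
Op 8: UPDATE c=22 (auto-commit; committed c=22)
Op 9: UPDATE e=28 (auto-commit; committed e=28)
Op 10: UPDATE e=7 (auto-commit; committed e=7)
Op 11: BEGIN: in_txn=True, pending={}
ROLLBACK at op 7 discards: ['e']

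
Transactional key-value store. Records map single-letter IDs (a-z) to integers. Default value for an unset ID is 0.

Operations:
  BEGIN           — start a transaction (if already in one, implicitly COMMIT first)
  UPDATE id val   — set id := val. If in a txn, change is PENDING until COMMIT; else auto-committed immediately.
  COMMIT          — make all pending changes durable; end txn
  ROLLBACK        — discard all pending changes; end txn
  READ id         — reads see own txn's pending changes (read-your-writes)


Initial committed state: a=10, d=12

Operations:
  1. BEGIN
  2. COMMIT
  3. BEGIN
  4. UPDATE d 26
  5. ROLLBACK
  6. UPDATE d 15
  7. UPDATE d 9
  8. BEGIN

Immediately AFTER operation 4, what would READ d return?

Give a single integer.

Initial committed: {a=10, d=12}
Op 1: BEGIN: in_txn=True, pending={}
Op 2: COMMIT: merged [] into committed; committed now {a=10, d=12}
Op 3: BEGIN: in_txn=True, pending={}
Op 4: UPDATE d=26 (pending; pending now {d=26})
After op 4: visible(d) = 26 (pending={d=26}, committed={a=10, d=12})

Answer: 26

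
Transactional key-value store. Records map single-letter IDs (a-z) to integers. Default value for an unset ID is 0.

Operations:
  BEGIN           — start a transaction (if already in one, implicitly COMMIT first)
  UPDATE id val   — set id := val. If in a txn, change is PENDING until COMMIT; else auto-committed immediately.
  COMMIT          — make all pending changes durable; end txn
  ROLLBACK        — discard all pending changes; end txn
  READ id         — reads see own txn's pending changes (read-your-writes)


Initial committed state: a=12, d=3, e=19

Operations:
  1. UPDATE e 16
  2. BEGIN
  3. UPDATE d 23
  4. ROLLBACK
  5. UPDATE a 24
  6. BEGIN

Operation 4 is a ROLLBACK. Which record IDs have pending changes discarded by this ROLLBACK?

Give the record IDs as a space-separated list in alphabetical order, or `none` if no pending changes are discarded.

Answer: d

Derivation:
Initial committed: {a=12, d=3, e=19}
Op 1: UPDATE e=16 (auto-commit; committed e=16)
Op 2: BEGIN: in_txn=True, pending={}
Op 3: UPDATE d=23 (pending; pending now {d=23})
Op 4: ROLLBACK: discarded pending ['d']; in_txn=False
Op 5: UPDATE a=24 (auto-commit; committed a=24)
Op 6: BEGIN: in_txn=True, pending={}
ROLLBACK at op 4 discards: ['d']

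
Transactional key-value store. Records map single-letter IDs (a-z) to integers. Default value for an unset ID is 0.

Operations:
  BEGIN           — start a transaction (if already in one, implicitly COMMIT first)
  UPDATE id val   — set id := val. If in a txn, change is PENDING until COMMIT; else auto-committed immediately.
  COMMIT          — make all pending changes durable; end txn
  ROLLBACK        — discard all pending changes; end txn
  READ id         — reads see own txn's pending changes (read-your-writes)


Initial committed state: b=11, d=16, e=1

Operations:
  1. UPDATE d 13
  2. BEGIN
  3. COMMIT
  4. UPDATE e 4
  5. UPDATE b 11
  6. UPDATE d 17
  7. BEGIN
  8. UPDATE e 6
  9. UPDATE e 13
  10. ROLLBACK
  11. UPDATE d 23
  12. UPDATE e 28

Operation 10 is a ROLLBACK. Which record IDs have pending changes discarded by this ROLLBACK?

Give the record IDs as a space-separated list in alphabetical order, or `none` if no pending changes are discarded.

Answer: e

Derivation:
Initial committed: {b=11, d=16, e=1}
Op 1: UPDATE d=13 (auto-commit; committed d=13)
Op 2: BEGIN: in_txn=True, pending={}
Op 3: COMMIT: merged [] into committed; committed now {b=11, d=13, e=1}
Op 4: UPDATE e=4 (auto-commit; committed e=4)
Op 5: UPDATE b=11 (auto-commit; committed b=11)
Op 6: UPDATE d=17 (auto-commit; committed d=17)
Op 7: BEGIN: in_txn=True, pending={}
Op 8: UPDATE e=6 (pending; pending now {e=6})
Op 9: UPDATE e=13 (pending; pending now {e=13})
Op 10: ROLLBACK: discarded pending ['e']; in_txn=False
Op 11: UPDATE d=23 (auto-commit; committed d=23)
Op 12: UPDATE e=28 (auto-commit; committed e=28)
ROLLBACK at op 10 discards: ['e']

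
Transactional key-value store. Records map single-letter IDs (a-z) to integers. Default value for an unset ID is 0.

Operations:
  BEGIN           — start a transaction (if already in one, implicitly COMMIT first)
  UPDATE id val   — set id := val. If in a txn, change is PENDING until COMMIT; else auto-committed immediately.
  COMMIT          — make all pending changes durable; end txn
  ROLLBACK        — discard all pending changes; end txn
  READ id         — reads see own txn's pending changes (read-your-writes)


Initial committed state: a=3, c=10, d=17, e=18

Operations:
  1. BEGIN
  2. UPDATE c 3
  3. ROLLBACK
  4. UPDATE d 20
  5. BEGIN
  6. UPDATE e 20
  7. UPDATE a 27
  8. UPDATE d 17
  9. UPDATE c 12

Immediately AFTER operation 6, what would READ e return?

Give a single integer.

Initial committed: {a=3, c=10, d=17, e=18}
Op 1: BEGIN: in_txn=True, pending={}
Op 2: UPDATE c=3 (pending; pending now {c=3})
Op 3: ROLLBACK: discarded pending ['c']; in_txn=False
Op 4: UPDATE d=20 (auto-commit; committed d=20)
Op 5: BEGIN: in_txn=True, pending={}
Op 6: UPDATE e=20 (pending; pending now {e=20})
After op 6: visible(e) = 20 (pending={e=20}, committed={a=3, c=10, d=20, e=18})

Answer: 20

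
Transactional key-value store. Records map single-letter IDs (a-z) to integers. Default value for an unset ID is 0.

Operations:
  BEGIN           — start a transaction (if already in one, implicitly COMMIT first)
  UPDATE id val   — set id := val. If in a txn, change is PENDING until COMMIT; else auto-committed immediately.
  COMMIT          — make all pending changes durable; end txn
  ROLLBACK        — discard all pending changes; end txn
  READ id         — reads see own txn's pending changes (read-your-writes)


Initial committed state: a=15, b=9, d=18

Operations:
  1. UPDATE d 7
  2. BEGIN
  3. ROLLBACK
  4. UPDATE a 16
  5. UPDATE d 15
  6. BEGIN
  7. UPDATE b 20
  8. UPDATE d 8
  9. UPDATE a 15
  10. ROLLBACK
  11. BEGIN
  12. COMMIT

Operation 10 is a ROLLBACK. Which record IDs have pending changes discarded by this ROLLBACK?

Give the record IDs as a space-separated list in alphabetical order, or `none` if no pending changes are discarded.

Initial committed: {a=15, b=9, d=18}
Op 1: UPDATE d=7 (auto-commit; committed d=7)
Op 2: BEGIN: in_txn=True, pending={}
Op 3: ROLLBACK: discarded pending []; in_txn=False
Op 4: UPDATE a=16 (auto-commit; committed a=16)
Op 5: UPDATE d=15 (auto-commit; committed d=15)
Op 6: BEGIN: in_txn=True, pending={}
Op 7: UPDATE b=20 (pending; pending now {b=20})
Op 8: UPDATE d=8 (pending; pending now {b=20, d=8})
Op 9: UPDATE a=15 (pending; pending now {a=15, b=20, d=8})
Op 10: ROLLBACK: discarded pending ['a', 'b', 'd']; in_txn=False
Op 11: BEGIN: in_txn=True, pending={}
Op 12: COMMIT: merged [] into committed; committed now {a=16, b=9, d=15}
ROLLBACK at op 10 discards: ['a', 'b', 'd']

Answer: a b d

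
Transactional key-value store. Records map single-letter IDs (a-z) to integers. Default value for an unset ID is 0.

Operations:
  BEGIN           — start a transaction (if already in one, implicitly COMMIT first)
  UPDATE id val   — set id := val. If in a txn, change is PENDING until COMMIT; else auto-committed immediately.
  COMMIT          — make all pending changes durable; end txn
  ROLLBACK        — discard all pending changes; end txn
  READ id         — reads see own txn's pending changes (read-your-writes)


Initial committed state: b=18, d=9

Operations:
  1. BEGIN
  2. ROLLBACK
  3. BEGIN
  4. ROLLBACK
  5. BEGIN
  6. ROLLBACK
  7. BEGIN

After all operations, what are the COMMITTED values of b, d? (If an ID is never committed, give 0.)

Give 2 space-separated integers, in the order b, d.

Answer: 18 9

Derivation:
Initial committed: {b=18, d=9}
Op 1: BEGIN: in_txn=True, pending={}
Op 2: ROLLBACK: discarded pending []; in_txn=False
Op 3: BEGIN: in_txn=True, pending={}
Op 4: ROLLBACK: discarded pending []; in_txn=False
Op 5: BEGIN: in_txn=True, pending={}
Op 6: ROLLBACK: discarded pending []; in_txn=False
Op 7: BEGIN: in_txn=True, pending={}
Final committed: {b=18, d=9}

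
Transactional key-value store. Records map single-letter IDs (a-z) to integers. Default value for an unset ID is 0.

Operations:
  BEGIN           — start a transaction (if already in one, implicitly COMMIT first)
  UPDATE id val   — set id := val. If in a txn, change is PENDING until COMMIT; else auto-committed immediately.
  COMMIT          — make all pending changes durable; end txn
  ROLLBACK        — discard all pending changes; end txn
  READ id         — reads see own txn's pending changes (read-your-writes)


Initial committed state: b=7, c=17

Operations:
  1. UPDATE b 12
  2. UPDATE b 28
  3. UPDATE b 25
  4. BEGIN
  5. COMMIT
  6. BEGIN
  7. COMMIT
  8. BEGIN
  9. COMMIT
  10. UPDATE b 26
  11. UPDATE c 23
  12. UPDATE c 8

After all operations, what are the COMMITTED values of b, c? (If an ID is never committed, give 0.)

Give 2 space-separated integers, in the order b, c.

Initial committed: {b=7, c=17}
Op 1: UPDATE b=12 (auto-commit; committed b=12)
Op 2: UPDATE b=28 (auto-commit; committed b=28)
Op 3: UPDATE b=25 (auto-commit; committed b=25)
Op 4: BEGIN: in_txn=True, pending={}
Op 5: COMMIT: merged [] into committed; committed now {b=25, c=17}
Op 6: BEGIN: in_txn=True, pending={}
Op 7: COMMIT: merged [] into committed; committed now {b=25, c=17}
Op 8: BEGIN: in_txn=True, pending={}
Op 9: COMMIT: merged [] into committed; committed now {b=25, c=17}
Op 10: UPDATE b=26 (auto-commit; committed b=26)
Op 11: UPDATE c=23 (auto-commit; committed c=23)
Op 12: UPDATE c=8 (auto-commit; committed c=8)
Final committed: {b=26, c=8}

Answer: 26 8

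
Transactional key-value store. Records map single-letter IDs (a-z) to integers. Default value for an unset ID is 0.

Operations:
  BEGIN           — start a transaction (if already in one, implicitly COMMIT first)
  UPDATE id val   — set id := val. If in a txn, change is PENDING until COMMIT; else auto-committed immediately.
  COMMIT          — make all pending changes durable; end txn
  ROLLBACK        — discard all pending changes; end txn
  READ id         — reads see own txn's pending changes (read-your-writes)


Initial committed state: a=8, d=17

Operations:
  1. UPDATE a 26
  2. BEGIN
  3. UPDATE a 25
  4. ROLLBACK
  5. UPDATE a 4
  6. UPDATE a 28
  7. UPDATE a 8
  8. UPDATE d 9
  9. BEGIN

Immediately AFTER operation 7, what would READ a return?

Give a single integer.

Answer: 8

Derivation:
Initial committed: {a=8, d=17}
Op 1: UPDATE a=26 (auto-commit; committed a=26)
Op 2: BEGIN: in_txn=True, pending={}
Op 3: UPDATE a=25 (pending; pending now {a=25})
Op 4: ROLLBACK: discarded pending ['a']; in_txn=False
Op 5: UPDATE a=4 (auto-commit; committed a=4)
Op 6: UPDATE a=28 (auto-commit; committed a=28)
Op 7: UPDATE a=8 (auto-commit; committed a=8)
After op 7: visible(a) = 8 (pending={}, committed={a=8, d=17})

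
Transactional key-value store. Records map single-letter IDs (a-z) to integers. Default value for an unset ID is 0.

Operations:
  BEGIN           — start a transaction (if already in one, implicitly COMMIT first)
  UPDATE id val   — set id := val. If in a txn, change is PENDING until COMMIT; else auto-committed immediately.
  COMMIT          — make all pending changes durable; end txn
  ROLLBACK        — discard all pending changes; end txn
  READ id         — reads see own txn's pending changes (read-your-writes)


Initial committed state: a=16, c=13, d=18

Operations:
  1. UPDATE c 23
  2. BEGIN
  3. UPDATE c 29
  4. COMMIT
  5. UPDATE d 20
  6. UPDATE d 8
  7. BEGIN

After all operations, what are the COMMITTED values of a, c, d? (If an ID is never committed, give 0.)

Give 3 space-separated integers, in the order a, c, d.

Initial committed: {a=16, c=13, d=18}
Op 1: UPDATE c=23 (auto-commit; committed c=23)
Op 2: BEGIN: in_txn=True, pending={}
Op 3: UPDATE c=29 (pending; pending now {c=29})
Op 4: COMMIT: merged ['c'] into committed; committed now {a=16, c=29, d=18}
Op 5: UPDATE d=20 (auto-commit; committed d=20)
Op 6: UPDATE d=8 (auto-commit; committed d=8)
Op 7: BEGIN: in_txn=True, pending={}
Final committed: {a=16, c=29, d=8}

Answer: 16 29 8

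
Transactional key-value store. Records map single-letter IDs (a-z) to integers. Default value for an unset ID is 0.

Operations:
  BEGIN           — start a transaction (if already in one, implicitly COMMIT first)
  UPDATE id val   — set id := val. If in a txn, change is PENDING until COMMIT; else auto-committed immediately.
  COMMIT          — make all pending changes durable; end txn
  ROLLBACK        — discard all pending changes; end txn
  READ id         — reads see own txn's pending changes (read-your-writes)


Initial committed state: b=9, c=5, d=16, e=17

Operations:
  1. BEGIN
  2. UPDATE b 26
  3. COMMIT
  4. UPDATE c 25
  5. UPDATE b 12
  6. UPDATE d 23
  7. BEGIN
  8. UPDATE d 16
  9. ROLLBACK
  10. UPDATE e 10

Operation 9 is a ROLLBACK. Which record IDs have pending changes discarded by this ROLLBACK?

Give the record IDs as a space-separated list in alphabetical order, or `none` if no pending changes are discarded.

Initial committed: {b=9, c=5, d=16, e=17}
Op 1: BEGIN: in_txn=True, pending={}
Op 2: UPDATE b=26 (pending; pending now {b=26})
Op 3: COMMIT: merged ['b'] into committed; committed now {b=26, c=5, d=16, e=17}
Op 4: UPDATE c=25 (auto-commit; committed c=25)
Op 5: UPDATE b=12 (auto-commit; committed b=12)
Op 6: UPDATE d=23 (auto-commit; committed d=23)
Op 7: BEGIN: in_txn=True, pending={}
Op 8: UPDATE d=16 (pending; pending now {d=16})
Op 9: ROLLBACK: discarded pending ['d']; in_txn=False
Op 10: UPDATE e=10 (auto-commit; committed e=10)
ROLLBACK at op 9 discards: ['d']

Answer: d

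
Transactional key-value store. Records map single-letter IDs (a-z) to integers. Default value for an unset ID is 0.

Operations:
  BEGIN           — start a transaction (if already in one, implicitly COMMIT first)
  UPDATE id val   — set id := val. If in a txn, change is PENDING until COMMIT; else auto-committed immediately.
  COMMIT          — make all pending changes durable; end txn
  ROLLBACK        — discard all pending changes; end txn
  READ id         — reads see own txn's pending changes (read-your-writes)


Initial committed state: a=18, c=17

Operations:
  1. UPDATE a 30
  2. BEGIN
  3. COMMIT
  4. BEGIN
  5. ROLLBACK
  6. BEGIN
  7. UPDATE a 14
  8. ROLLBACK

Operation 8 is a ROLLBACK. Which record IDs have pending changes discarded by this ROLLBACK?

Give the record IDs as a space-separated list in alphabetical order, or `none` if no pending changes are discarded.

Answer: a

Derivation:
Initial committed: {a=18, c=17}
Op 1: UPDATE a=30 (auto-commit; committed a=30)
Op 2: BEGIN: in_txn=True, pending={}
Op 3: COMMIT: merged [] into committed; committed now {a=30, c=17}
Op 4: BEGIN: in_txn=True, pending={}
Op 5: ROLLBACK: discarded pending []; in_txn=False
Op 6: BEGIN: in_txn=True, pending={}
Op 7: UPDATE a=14 (pending; pending now {a=14})
Op 8: ROLLBACK: discarded pending ['a']; in_txn=False
ROLLBACK at op 8 discards: ['a']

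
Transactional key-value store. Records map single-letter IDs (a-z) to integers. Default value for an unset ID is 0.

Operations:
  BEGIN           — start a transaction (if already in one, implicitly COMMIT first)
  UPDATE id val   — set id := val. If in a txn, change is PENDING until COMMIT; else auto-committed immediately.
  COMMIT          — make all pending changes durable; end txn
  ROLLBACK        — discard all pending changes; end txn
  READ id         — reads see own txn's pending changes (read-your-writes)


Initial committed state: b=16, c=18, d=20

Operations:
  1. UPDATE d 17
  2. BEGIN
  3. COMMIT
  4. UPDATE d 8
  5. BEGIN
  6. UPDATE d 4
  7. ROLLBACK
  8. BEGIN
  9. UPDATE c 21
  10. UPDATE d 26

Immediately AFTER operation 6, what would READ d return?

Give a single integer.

Answer: 4

Derivation:
Initial committed: {b=16, c=18, d=20}
Op 1: UPDATE d=17 (auto-commit; committed d=17)
Op 2: BEGIN: in_txn=True, pending={}
Op 3: COMMIT: merged [] into committed; committed now {b=16, c=18, d=17}
Op 4: UPDATE d=8 (auto-commit; committed d=8)
Op 5: BEGIN: in_txn=True, pending={}
Op 6: UPDATE d=4 (pending; pending now {d=4})
After op 6: visible(d) = 4 (pending={d=4}, committed={b=16, c=18, d=8})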